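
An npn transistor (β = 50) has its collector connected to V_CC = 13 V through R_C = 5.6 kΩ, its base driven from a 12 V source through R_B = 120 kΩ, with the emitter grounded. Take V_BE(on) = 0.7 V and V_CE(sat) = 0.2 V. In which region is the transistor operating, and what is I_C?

Assume active: I_B = (12 − 0.7)/120 = 0.0942 mA, giving I_C = β·I_B = 4.71 mA.
But then V_CE = 13 − 4.71×5.6 = -13.4 V < V_CE(sat) = 0.2 V — impossible in the active region.
So the transistor is saturated. With V_CE = 0.2 V, I_C = (V_CC − 0.2)/R_C = 12.8/5.6 = 2.29 mA.
Check: β·I_B = 4.71 mA > I_C = 2.29 mA, confirming saturation.

saturation; I_C ≈ 2.3 mA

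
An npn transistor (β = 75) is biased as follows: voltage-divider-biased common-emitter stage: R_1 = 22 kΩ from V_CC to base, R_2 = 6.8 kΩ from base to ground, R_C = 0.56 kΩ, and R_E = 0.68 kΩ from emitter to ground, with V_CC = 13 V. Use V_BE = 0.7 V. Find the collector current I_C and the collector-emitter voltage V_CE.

Thevenize the base divider: V_Th = V_CC·R_2/(R_1+R_2) = 13×6.8/28.8 = 3.07 V, R_Th = R_1‖R_2 = 5.19 kΩ.
Base-emitter loop: V_Th = I_B·R_Th + V_BE + (β+1)I_B·R_E, so I_B = (3.07 − 0.7) / (5.19 + 76×0.68) = 0.0417 mA.
I_C = β·I_B = 75×0.0417 = 3.12 mA, and I_E = (β+1)I_B = 3.17 mA.
V_CE = V_CC − I_C·R_C − I_E·R_E = 13 − 3.12×0.56 − 3.17×0.68 = 9.1 V.
V_CE = 9.1 V > 0.2 V confirms active-region operation.

I_C ≈ 3.1 mA, V_CE ≈ 9.1 V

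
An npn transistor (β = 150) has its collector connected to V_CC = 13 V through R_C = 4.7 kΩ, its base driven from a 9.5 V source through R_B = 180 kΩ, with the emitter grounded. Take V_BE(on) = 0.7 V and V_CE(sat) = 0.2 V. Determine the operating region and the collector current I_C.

Assume active: I_B = (9.5 − 0.7)/180 = 0.0489 mA, giving I_C = β·I_B = 7.33 mA.
But then V_CE = 13 − 7.33×4.7 = -21.5 V < V_CE(sat) = 0.2 V — impossible in the active region.
So the transistor is saturated. With V_CE = 0.2 V, I_C = (V_CC − 0.2)/R_C = 12.8/4.7 = 2.72 mA.
Check: β·I_B = 7.33 mA > I_C = 2.72 mA, confirming saturation.

saturation; I_C ≈ 2.7 mA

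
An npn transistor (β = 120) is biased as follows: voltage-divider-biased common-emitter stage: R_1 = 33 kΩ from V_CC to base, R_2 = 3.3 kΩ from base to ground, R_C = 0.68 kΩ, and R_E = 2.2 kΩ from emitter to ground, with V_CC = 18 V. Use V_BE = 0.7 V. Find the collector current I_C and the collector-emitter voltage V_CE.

I_C ≈ 0.42 mA, V_CE ≈ 17 V

Thevenize the base divider: V_Th = V_CC·R_2/(R_1+R_2) = 18×3.3/36.3 = 1.64 V, R_Th = R_1‖R_2 = 3 kΩ.
Base-emitter loop: V_Th = I_B·R_Th + V_BE + (β+1)I_B·R_E, so I_B = (1.64 − 0.7) / (3 + 121×2.2) = 0.00348 mA.
I_C = β·I_B = 120×0.00348 = 0.417 mA, and I_E = (β+1)I_B = 0.421 mA.
V_CE = V_CC − I_C·R_C − I_E·R_E = 18 − 0.417×0.68 − 0.421×2.2 = 16.8 V.
V_CE = 16.8 V > 0.2 V confirms active-region operation.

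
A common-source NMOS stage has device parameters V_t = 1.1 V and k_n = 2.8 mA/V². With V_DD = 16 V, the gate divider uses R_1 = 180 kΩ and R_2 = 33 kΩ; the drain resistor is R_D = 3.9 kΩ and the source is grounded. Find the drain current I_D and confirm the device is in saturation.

V_G = V_DD·R_2/(R_1+R_2) = 16×33/213 = 2.48 V. With the source grounded, V_GS = V_G = 2.48 V.
Assume saturation: I_D = (k_n/2)(V_GS − V_t)² = (2.8/2)×(2.48 − 1.1)² = 1.4×1.38² = 2.66 mA.
V_DS = V_DD − I_D·R_D = 16 − 2.66×3.9 = 5.62 V.
Saturation requires V_DS ≥ V_GS − V_t = 1.38 V; 5.62 ≥ 1.38 ✓.

I_D ≈ 2.7 mA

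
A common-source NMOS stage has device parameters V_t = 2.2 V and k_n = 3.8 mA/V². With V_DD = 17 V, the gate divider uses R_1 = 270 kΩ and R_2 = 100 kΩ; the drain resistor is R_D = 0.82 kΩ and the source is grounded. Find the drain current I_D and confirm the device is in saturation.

V_G = V_DD·R_2/(R_1+R_2) = 17×100/370 = 4.59 V. With the source grounded, V_GS = V_G = 4.59 V.
Assume saturation: I_D = (k_n/2)(V_GS − V_t)² = (3.8/2)×(4.59 − 2.2)² = 1.9×2.39² = 10.9 mA.
V_DS = V_DD − I_D·R_D = 17 − 10.9×0.82 = 8.07 V.
Saturation requires V_DS ≥ V_GS − V_t = 2.39 V; 8.07 ≥ 2.39 ✓.

I_D ≈ 11 mA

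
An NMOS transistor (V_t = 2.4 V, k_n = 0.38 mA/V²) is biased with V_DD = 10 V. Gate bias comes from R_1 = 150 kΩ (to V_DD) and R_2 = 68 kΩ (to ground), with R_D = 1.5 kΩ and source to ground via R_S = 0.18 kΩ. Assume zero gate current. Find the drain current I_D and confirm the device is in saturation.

I_D ≈ 0.094 mA

V_G = V_DD·R_2/(R_1+R_2) = 10×68/218 = 3.12 V.
Assume saturation: I_D = (k_n/2)(V_GS − V_t)² with V_GS = V_G − I_D·R_S = 3.12 − 0.18·I_D.
Substituting gives 0.00616·I_D² − 1.05·I_D + 0.0983 = 0, with roots I_D = 0.0937 or 170 mA.
The root I_D = 170 mA gives V_GS = -27.5 V ≤ V_t, so take I_D = 0.0937 mA.
Then V_GS = 3.1 V and V_DS = V_DD − I_D(R_D+R_S) = 10 − 0.0937×1.68 = 9.84 V.
Saturation requires V_DS ≥ V_GS − V_t = 0.702 V; 9.84 ≥ 0.702 ✓.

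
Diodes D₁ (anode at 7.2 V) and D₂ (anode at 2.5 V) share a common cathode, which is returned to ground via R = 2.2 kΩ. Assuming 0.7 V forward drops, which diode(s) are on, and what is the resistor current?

Assume both conduct. Then node N would need to be at both 7.2−0.7 = 6.5 V and 2.5−0.7 = 1.8 V, which is impossible.
Assume only D₁ conducts: V_N = 7.2 − 0.7 = 6.5 V, so I_R = 6.5/2.2 = 2.95 mA.
Check D₂: its anode-to-cathode voltage is 2.5 − 6.5 = -4 V < 0.7 V, so it is off. The assumption is consistent.

Only D₁ conducts; I_R ≈ 3 mA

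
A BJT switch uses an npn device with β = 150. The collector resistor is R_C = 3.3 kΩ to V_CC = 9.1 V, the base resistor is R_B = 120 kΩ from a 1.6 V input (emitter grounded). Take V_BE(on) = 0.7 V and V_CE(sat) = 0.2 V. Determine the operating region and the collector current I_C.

active; I_C ≈ 1.1 mA

Assume active. Base-emitter loop: I_B = (V_BB − V_BE)/R_B = (1.6 − 0.7)/120 = 0.0075 mA.
I_C = β·I_B = 150×0.0075 = 1.13 mA.
V_CE = V_CC − I_C·R_C = 9.1 − 1.13×3.3 = 5.39 V > V_CE(sat), so the active-region assumption holds.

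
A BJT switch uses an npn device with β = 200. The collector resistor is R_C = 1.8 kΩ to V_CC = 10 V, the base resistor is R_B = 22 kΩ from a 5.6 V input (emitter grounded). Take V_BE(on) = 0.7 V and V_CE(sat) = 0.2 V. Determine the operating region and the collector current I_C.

Assume active: I_B = (5.6 − 0.7)/22 = 0.223 mA, giving I_C = β·I_B = 44.5 mA.
But then V_CE = 10 − 44.5×1.8 = -70.2 V < V_CE(sat) = 0.2 V — impossible in the active region.
So the transistor is saturated. With V_CE = 0.2 V, I_C = (V_CC − 0.2)/R_C = 9.8/1.8 = 5.44 mA.
Check: β·I_B = 44.5 mA > I_C = 5.44 mA, confirming saturation.

saturation; I_C ≈ 5.4 mA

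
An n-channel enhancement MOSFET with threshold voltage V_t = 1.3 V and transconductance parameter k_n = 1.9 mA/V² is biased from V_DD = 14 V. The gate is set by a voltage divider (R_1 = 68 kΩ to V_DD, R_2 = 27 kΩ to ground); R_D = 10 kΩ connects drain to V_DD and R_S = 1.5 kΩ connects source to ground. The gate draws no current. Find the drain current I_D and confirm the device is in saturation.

I_D ≈ 1.1 mA

V_G = V_DD·R_2/(R_1+R_2) = 14×27/95 = 3.98 V.
Assume saturation: I_D = (k_n/2)(V_GS − V_t)² with V_GS = V_G − I_D·R_S = 3.98 − 1.5·I_D.
Substituting gives 2.14·I_D² − 8.63·I_D + 6.82 = 0, with roots I_D = 1.08 or 2.96 mA.
The root I_D = 2.96 mA gives V_GS = -0.466 V ≤ V_t, so take I_D = 1.08 mA.
Then V_GS = 2.36 V and V_DS = V_DD − I_D(R_D+R_S) = 14 − 1.08×11.5 = 1.62 V.
Saturation requires V_DS ≥ V_GS − V_t = 1.06 V; 1.62 ≥ 1.06 ✓.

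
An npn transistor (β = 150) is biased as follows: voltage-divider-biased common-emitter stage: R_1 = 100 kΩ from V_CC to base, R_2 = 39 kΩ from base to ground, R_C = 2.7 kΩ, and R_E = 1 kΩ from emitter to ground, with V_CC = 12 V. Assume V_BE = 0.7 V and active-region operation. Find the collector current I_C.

Thevenize the base divider: V_Th = V_CC·R_2/(R_1+R_2) = 12×39/139 = 3.37 V, R_Th = R_1‖R_2 = 28.1 kΩ.
Base-emitter loop: V_Th = I_B·R_Th + V_BE + (β+1)I_B·R_E, so I_B = (3.37 − 0.7) / (28.1 + 151×1) = 0.0149 mA.
I_C = β·I_B = 150×0.0149 = 2.23 mA, and I_E = (β+1)I_B = 2.25 mA.
V_CE = V_CC − I_C·R_C − I_E·R_E = 12 − 2.23×2.7 − 2.25×1 = 3.72 V.
V_CE = 3.72 V > 0.2 V confirms active-region operation.

I_C ≈ 2.2 mA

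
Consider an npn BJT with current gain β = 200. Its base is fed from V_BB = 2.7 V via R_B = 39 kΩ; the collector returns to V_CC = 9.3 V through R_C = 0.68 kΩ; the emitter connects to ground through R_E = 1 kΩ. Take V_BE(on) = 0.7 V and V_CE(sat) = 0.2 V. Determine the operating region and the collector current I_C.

Assume active. Base-emitter loop: I_B = (V_BB − V_BE)/(R_B + (β+1)R_E) = (2.7 − 0.7)/(39 + 201×1) = 0.00833 mA.
I_C = β·I_B = 200×0.00833 = 1.67 mA.
V_CE = V_CC − I_C·R_C − I_E·R_E = 9.3 − 1.67×0.68 − 1.68×1 = 6.49 V > V_CE(sat), so the active-region assumption holds.

active; I_C ≈ 1.7 mA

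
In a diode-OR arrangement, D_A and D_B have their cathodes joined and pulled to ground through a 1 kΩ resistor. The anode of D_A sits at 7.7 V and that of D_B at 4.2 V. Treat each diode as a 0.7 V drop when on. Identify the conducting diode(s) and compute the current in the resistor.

Assume both conduct. Then node N would need to be at both 7.7−0.7 = 7 V and 4.2−0.7 = 3.5 V, which is impossible.
Assume only D_A conducts: V_N = 7.7 − 0.7 = 7 V, so I_R = 7/1 = 7 mA.
Check D_B: its anode-to-cathode voltage is 4.2 − 7 = -2.8 V < 0.7 V, so it is off. The assumption is consistent.

Only D_A conducts; I_R ≈ 7 mA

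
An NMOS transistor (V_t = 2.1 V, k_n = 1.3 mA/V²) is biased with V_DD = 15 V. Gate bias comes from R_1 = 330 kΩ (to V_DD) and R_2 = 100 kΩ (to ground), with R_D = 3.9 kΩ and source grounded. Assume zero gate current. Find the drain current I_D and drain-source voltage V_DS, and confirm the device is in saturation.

I_D ≈ 1.3 mA, V_DS ≈ 10 V

V_G = V_DD·R_2/(R_1+R_2) = 15×100/430 = 3.49 V. With the source grounded, V_GS = V_G = 3.49 V.
Assume saturation: I_D = (k_n/2)(V_GS − V_t)² = (1.3/2)×(3.49 − 2.1)² = 0.65×1.39² = 1.25 mA.
V_DS = V_DD − I_D·R_D = 15 − 1.25×3.9 = 10.1 V.
Saturation requires V_DS ≥ V_GS − V_t = 1.39 V; 10.1 ≥ 1.39 ✓.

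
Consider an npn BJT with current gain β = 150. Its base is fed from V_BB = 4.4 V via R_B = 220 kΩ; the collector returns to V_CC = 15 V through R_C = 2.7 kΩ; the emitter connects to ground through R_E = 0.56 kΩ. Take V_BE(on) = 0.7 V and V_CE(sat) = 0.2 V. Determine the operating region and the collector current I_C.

Assume active. Base-emitter loop: I_B = (V_BB − V_BE)/(R_B + (β+1)R_E) = (4.4 − 0.7)/(220 + 151×0.56) = 0.0121 mA.
I_C = β·I_B = 150×0.0121 = 1.82 mA.
V_CE = V_CC − I_C·R_C − I_E·R_E = 15 − 1.82×2.7 − 1.83×0.56 = 9.05 V > V_CE(sat), so the active-region assumption holds.

active; I_C ≈ 1.8 mA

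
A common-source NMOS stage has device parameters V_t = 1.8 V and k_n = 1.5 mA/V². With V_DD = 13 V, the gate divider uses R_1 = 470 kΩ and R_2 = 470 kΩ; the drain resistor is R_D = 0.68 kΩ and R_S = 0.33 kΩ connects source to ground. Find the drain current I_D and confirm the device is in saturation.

I_D ≈ 5.8 mA

V_G = V_DD·R_2/(R_1+R_2) = 13×470/940 = 6.5 V.
Assume saturation: I_D = (k_n/2)(V_GS − V_t)² with V_GS = V_G − I_D·R_S = 6.5 − 0.33·I_D.
Substituting gives 0.0817·I_D² − 3.33·I_D + 16.6 = 0, with roots I_D = 5.81 or 34.9 mA.
The root I_D = 34.9 mA gives V_GS = -5.02 V ≤ V_t, so take I_D = 5.81 mA.
Then V_GS = 4.58 V and V_DS = V_DD − I_D(R_D+R_S) = 13 − 5.81×1.01 = 7.13 V.
Saturation requires V_DS ≥ V_GS − V_t = 2.78 V; 7.13 ≥ 2.78 ✓.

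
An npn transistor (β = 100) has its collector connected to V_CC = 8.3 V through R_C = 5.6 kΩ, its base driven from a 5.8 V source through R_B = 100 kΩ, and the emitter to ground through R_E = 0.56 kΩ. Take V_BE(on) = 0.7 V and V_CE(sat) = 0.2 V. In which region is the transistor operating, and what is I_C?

Assume active: I_B = (5.8 − 0.7)/(100 + 101×0.56) = 0.0326 mA, I_C = β·I_B = 3.26 mA.
Then V_CE = 8.3 − 3.26×5.6 − 3.29×0.56 = -11.8 V < 0.2 V — the active assumption fails.
Re-solve with V_CE = 0.2 V. KCL at the emitter: V_E/R_E = (V_BB−0.7−V_E)/R_B + (V_CC−0.2−V_E)/R_C, giving V_E = 0.758 V.
I_C = (V_CC − 0.2 − V_E)/R_C = (8.1 − 0.758)/5.6 = 1.31 mA.
Check: I_B = (5.1 − 0.758)/100 = 0.0434 mA, and β·I_B = 4.34 mA > I_C, confirming saturation.

saturation; I_C ≈ 1.3 mA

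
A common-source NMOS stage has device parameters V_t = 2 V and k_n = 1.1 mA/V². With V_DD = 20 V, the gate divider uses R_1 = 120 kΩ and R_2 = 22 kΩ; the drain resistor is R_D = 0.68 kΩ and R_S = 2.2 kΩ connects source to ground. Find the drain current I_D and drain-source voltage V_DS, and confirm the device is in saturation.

V_G = V_DD·R_2/(R_1+R_2) = 20×22/142 = 3.1 V.
Assume saturation: I_D = (k_n/2)(V_GS − V_t)² with V_GS = V_G − I_D·R_S = 3.1 − 2.2·I_D.
Substituting gives 2.66·I_D² − 3.66·I_D + 0.664 = 0, with roots I_D = 0.215 or 1.16 mA.
The root I_D = 1.16 mA gives V_GS = 0.548 V ≤ V_t, so take I_D = 0.215 mA.
Then V_GS = 2.63 V and V_DS = V_DD − I_D(R_D+R_S) = 20 − 0.215×2.88 = 19.4 V.
Saturation requires V_DS ≥ V_GS − V_t = 0.625 V; 19.4 ≥ 0.625 ✓.

I_D ≈ 0.22 mA, V_DS ≈ 19 V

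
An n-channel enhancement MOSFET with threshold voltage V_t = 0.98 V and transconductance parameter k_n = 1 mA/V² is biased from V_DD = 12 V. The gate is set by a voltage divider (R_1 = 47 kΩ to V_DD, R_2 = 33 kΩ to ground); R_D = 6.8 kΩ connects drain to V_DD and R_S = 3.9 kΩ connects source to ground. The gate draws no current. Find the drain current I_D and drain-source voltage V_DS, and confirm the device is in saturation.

V_G = V_DD·R_2/(R_1+R_2) = 12×33/80 = 4.95 V.
Assume saturation: I_D = (k_n/2)(V_GS − V_t)² with V_GS = V_G − I_D·R_S = 4.95 − 3.9·I_D.
Substituting gives 7.6·I_D² − 16.5·I_D + 7.88 = 0, with roots I_D = 0.712 or 1.46 mA.
The root I_D = 1.46 mA gives V_GS = -0.726 V ≤ V_t, so take I_D = 0.712 mA.
Then V_GS = 2.17 V and V_DS = V_DD − I_D(R_D+R_S) = 12 − 0.712×10.7 = 4.38 V.
Saturation requires V_DS ≥ V_GS − V_t = 1.19 V; 4.38 ≥ 1.19 ✓.

I_D ≈ 0.71 mA, V_DS ≈ 4.4 V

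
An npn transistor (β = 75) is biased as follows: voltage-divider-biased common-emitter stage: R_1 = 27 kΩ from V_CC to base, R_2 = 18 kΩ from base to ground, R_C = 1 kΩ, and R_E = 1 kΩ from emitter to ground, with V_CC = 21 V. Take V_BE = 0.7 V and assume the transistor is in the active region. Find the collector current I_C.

I_C ≈ 6.7 mA

Thevenize the base divider: V_Th = V_CC·R_2/(R_1+R_2) = 21×18/45 = 8.4 V, R_Th = R_1‖R_2 = 10.8 kΩ.
Base-emitter loop: V_Th = I_B·R_Th + V_BE + (β+1)I_B·R_E, so I_B = (8.4 − 0.7) / (10.8 + 76×1) = 0.0887 mA.
I_C = β·I_B = 75×0.0887 = 6.65 mA, and I_E = (β+1)I_B = 6.74 mA.
V_CE = V_CC − I_C·R_C − I_E·R_E = 21 − 6.65×1 − 6.74×1 = 7.6 V.
V_CE = 7.6 V > 0.2 V confirms active-region operation.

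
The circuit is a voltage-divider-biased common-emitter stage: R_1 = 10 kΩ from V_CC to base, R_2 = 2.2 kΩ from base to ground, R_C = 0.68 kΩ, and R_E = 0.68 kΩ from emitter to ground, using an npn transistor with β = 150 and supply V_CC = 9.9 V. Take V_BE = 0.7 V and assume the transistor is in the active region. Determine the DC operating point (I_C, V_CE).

I_C ≈ 1.6 mA, V_CE ≈ 7.8 V

Thevenize the base divider: V_Th = V_CC·R_2/(R_1+R_2) = 9.9×2.2/12.2 = 1.79 V, R_Th = R_1‖R_2 = 1.8 kΩ.
Base-emitter loop: V_Th = I_B·R_Th + V_BE + (β+1)I_B·R_E, so I_B = (1.79 − 0.7) / (1.8 + 151×0.68) = 0.0104 mA.
I_C = β·I_B = 150×0.0104 = 1.56 mA, and I_E = (β+1)I_B = 1.57 mA.
V_CE = V_CC − I_C·R_C − I_E·R_E = 9.9 − 1.56×0.68 − 1.57×0.68 = 7.77 V.
V_CE = 7.77 V > 0.2 V confirms active-region operation.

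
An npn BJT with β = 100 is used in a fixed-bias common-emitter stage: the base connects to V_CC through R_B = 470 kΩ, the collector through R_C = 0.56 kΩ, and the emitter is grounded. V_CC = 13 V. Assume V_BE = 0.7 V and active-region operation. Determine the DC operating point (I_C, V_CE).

I_C ≈ 2.6 mA, V_CE ≈ 12 V

Base loop: V_CC = I_B·R_B + V_BE, so I_B = (13 − 0.7)/470 kΩ = 0.0262 mA.
In the active region I_C = β·I_B = 100 × 0.0262 = 2.62 mA.
Collector loop: V_CE = V_CC − I_C·R_C = 13 − 2.62×0.56 = 11.5 V.
Since V_CE = 11.5 V > V_CE(sat) ≈ 0.2 V, the transistor is in the active region as assumed.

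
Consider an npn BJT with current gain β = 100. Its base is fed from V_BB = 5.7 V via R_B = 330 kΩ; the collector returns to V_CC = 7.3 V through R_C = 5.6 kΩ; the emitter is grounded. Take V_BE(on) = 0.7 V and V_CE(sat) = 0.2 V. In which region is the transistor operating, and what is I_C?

saturation; I_C ≈ 1.3 mA

Assume active: I_B = (5.7 − 0.7)/330 = 0.0152 mA, giving I_C = β·I_B = 1.52 mA.
But then V_CE = 7.3 − 1.52×5.6 = -1.18 V < V_CE(sat) = 0.2 V — impossible in the active region.
So the transistor is saturated. With V_CE = 0.2 V, I_C = (V_CC − 0.2)/R_C = 7.1/5.6 = 1.27 mA.
Check: β·I_B = 1.52 mA > I_C = 1.27 mA, confirming saturation.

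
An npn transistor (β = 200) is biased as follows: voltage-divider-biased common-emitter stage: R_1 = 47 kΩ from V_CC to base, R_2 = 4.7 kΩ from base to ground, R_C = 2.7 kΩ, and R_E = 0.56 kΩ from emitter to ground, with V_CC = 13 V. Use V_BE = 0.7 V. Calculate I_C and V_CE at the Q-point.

I_C ≈ 0.82 mA, V_CE ≈ 10 V

Thevenize the base divider: V_Th = V_CC·R_2/(R_1+R_2) = 13×4.7/51.7 = 1.18 V, R_Th = R_1‖R_2 = 4.27 kΩ.
Base-emitter loop: V_Th = I_B·R_Th + V_BE + (β+1)I_B·R_E, so I_B = (1.18 − 0.7) / (4.27 + 201×0.56) = 0.00412 mA.
I_C = β·I_B = 200×0.00412 = 0.825 mA, and I_E = (β+1)I_B = 0.829 mA.
V_CE = V_CC − I_C·R_C − I_E·R_E = 13 − 0.825×2.7 − 0.829×0.56 = 10.3 V.
V_CE = 10.3 V > 0.2 V confirms active-region operation.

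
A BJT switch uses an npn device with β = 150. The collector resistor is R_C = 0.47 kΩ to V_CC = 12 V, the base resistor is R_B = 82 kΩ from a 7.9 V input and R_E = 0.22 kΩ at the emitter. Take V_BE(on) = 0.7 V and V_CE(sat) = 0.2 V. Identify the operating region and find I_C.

active; I_C ≈ 9.4 mA

Assume active. Base-emitter loop: I_B = (V_BB − V_BE)/(R_B + (β+1)R_E) = (7.9 − 0.7)/(82 + 151×0.22) = 0.0625 mA.
I_C = β·I_B = 150×0.0625 = 9.37 mA.
V_CE = V_CC − I_C·R_C − I_E·R_E = 12 − 9.37×0.47 − 9.44×0.22 = 5.52 V > V_CE(sat), so the active-region assumption holds.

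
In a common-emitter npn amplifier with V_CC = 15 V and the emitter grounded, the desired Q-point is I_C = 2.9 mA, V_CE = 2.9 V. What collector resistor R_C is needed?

Collector loop: V_CC = I_C·R_C + V_CE.
R_C = (V_CC − V_CE)/I_C = (15 − 2.9)/2.9 = 4.17 kΩ.

R_C ≈ 4.2 kΩ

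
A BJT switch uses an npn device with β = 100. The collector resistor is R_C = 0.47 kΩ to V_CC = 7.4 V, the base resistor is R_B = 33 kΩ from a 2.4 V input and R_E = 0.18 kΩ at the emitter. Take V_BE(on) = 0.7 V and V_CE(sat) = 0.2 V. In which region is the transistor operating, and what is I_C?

active; I_C ≈ 3.3 mA

Assume active. Base-emitter loop: I_B = (V_BB − V_BE)/(R_B + (β+1)R_E) = (2.4 − 0.7)/(33 + 101×0.18) = 0.0332 mA.
I_C = β·I_B = 100×0.0332 = 3.32 mA.
V_CE = V_CC − I_C·R_C − I_E·R_E = 7.4 − 3.32×0.47 − 3.35×0.18 = 5.23 V > V_CE(sat), so the active-region assumption holds.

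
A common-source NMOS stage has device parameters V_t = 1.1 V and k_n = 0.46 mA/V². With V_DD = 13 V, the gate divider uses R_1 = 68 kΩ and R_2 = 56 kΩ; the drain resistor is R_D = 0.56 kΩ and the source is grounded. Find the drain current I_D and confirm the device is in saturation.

I_D ≈ 5.2 mA

V_G = V_DD·R_2/(R_1+R_2) = 13×56/124 = 5.87 V. With the source grounded, V_GS = V_G = 5.87 V.
Assume saturation: I_D = (k_n/2)(V_GS − V_t)² = (0.46/2)×(5.87 − 1.1)² = 0.23×4.77² = 5.24 mA.
V_DS = V_DD − I_D·R_D = 13 − 5.24×0.56 = 10.1 V.
Saturation requires V_DS ≥ V_GS − V_t = 4.77 V; 10.1 ≥ 4.77 ✓.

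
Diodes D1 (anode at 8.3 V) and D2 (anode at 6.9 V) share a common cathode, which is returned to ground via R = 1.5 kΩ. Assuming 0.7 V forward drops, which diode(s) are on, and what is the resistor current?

Assume both conduct. Then node N would need to be at both 8.3−0.7 = 7.6 V and 6.9−0.7 = 6.2 V, which is impossible.
Assume only D1 conducts: V_N = 8.3 − 0.7 = 7.6 V, so I_R = 7.6/1.5 = 5.07 mA.
Check D2: its anode-to-cathode voltage is 6.9 − 7.6 = -0.7 V < 0.7 V, so it is off. The assumption is consistent.

Only D1 conducts; I_R ≈ 5.1 mA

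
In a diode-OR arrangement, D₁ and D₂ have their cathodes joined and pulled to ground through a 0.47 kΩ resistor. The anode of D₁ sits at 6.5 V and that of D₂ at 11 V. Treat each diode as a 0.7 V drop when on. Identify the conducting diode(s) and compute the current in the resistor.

Only D₂ conducts; I_R ≈ 22 mA

Assume both conduct. Then node N would need to be at both 6.5−0.7 = 5.8 V and 11−0.7 = 10.3 V, which is impossible.
Assume only D₂ conducts: V_N = 11 − 0.7 = 10.3 V, so I_R = 10.3/0.47 = 21.9 mA.
Check D₁: its anode-to-cathode voltage is 6.5 − 10.3 = -3.8 V < 0.7 V, so it is off. The assumption is consistent.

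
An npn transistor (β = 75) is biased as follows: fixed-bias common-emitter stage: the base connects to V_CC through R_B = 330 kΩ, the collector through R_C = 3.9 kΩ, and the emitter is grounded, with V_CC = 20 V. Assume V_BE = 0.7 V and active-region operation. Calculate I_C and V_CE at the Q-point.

Base loop: V_CC = I_B·R_B + V_BE, so I_B = (20 − 0.7)/330 kΩ = 0.0585 mA.
In the active region I_C = β·I_B = 75 × 0.0585 = 4.39 mA.
Collector loop: V_CE = V_CC − I_C·R_C = 20 − 4.39×3.9 = 2.89 V.
Since V_CE = 2.89 V > V_CE(sat) ≈ 0.2 V, the transistor is in the active region as assumed.

I_C ≈ 4.4 mA, V_CE ≈ 2.9 V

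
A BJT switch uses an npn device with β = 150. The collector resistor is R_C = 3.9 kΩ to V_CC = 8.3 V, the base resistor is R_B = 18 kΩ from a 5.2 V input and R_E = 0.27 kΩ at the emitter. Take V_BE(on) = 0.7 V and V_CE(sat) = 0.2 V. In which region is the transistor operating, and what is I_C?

saturation; I_C ≈ 1.9 mA

Assume active: I_B = (5.2 − 0.7)/(18 + 151×0.27) = 0.0766 mA, I_C = β·I_B = 11.5 mA.
Then V_CE = 8.3 − 11.5×3.9 − 11.6×0.27 = -39.6 V < 0.2 V — the active assumption fails.
Re-solve with V_CE = 0.2 V. KCL at the emitter: V_E/R_E = (V_BB−0.7−V_E)/R_B + (V_CC−0.2−V_E)/R_C, giving V_E = 0.579 V.
I_C = (V_CC − 0.2 − V_E)/R_C = (8.1 − 0.579)/3.9 = 1.93 mA.
Check: I_B = (4.5 − 0.579)/18 = 0.218 mA, and β·I_B = 32.7 mA > I_C, confirming saturation.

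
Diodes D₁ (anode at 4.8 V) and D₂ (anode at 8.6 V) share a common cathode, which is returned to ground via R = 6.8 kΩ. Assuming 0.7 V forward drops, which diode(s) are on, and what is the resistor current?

Assume both conduct. Then node N would need to be at both 4.8−0.7 = 4.1 V and 8.6−0.7 = 7.9 V, which is impossible.
Assume only D₂ conducts: V_N = 8.6 − 0.7 = 7.9 V, so I_R = 7.9/6.8 = 1.16 mA.
Check D₁: its anode-to-cathode voltage is 4.8 − 7.9 = -3.1 V < 0.7 V, so it is off. The assumption is consistent.

Only D₂ conducts; I_R ≈ 1.2 mA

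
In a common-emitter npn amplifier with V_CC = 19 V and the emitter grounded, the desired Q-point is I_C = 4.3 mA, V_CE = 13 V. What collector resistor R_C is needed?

R_C ≈ 1.4 kΩ

Collector loop: V_CC = I_C·R_C + V_CE.
R_C = (V_CC − V_CE)/I_C = (19 − 13)/4.3 = 1.4 kΩ.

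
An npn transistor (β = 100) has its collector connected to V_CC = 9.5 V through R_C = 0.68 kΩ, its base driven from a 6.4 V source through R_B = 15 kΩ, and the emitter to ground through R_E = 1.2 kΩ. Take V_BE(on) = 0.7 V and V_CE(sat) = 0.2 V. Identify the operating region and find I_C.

active; I_C ≈ 4.2 mA

Assume active. Base-emitter loop: I_B = (V_BB − V_BE)/(R_B + (β+1)R_E) = (6.4 − 0.7)/(15 + 101×1.2) = 0.0419 mA.
I_C = β·I_B = 100×0.0419 = 4.19 mA.
V_CE = V_CC − I_C·R_C − I_E·R_E = 9.5 − 4.19×0.68 − 4.23×1.2 = 1.58 V > V_CE(sat), so the active-region assumption holds.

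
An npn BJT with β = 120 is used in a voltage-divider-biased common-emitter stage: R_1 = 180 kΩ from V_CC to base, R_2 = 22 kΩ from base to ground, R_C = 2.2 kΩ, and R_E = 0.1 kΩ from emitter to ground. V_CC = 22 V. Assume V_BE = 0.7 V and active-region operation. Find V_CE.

Thevenize the base divider: V_Th = V_CC·R_2/(R_1+R_2) = 22×22/202 = 2.4 V, R_Th = R_1‖R_2 = 19.6 kΩ.
Base-emitter loop: V_Th = I_B·R_Th + V_BE + (β+1)I_B·R_E, so I_B = (2.4 − 0.7) / (19.6 + 121×0.1) = 0.0535 mA.
I_C = β·I_B = 120×0.0535 = 6.42 mA, and I_E = (β+1)I_B = 6.47 mA.
V_CE = V_CC − I_C·R_C − I_E·R_E = 22 − 6.42×2.2 − 6.47×0.1 = 7.23 V.
V_CE = 7.23 V > 0.2 V confirms active-region operation.

V_CE ≈ 7.2 V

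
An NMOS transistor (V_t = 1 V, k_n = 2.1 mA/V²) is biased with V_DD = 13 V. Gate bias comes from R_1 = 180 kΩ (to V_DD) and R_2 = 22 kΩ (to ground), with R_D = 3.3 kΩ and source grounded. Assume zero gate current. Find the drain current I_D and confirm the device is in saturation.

V_G = V_DD·R_2/(R_1+R_2) = 13×22/202 = 1.42 V. With the source grounded, V_GS = V_G = 1.42 V.
Assume saturation: I_D = (k_n/2)(V_GS − V_t)² = (2.1/2)×(1.42 − 1)² = 1.05×0.416² = 0.182 mA.
V_DS = V_DD − I_D·R_D = 13 − 0.182×3.3 = 12.4 V.
Saturation requires V_DS ≥ V_GS − V_t = 0.416 V; 12.4 ≥ 0.416 ✓.

I_D ≈ 0.18 mA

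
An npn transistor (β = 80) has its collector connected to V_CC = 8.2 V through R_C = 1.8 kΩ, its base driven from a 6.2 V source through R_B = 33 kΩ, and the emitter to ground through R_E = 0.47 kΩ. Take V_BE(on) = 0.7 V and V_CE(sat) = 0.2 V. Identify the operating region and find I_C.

Assume active: I_B = (6.2 − 0.7)/(33 + 81×0.47) = 0.0774 mA, I_C = β·I_B = 6.19 mA.
Then V_CE = 8.2 − 6.19×1.8 − 6.27×0.47 = -5.89 V < 0.2 V — the active assumption fails.
Re-solve with V_CE = 0.2 V. KCL at the emitter: V_E/R_E = (V_BB−0.7−V_E)/R_B + (V_CC−0.2−V_E)/R_C, giving V_E = 1.7 V.
I_C = (V_CC − 0.2 − V_E)/R_C = (8 − 1.7)/1.8 = 3.5 mA.
Check: I_B = (5.5 − 1.7)/33 = 0.115 mA, and β·I_B = 9.21 mA > I_C, confirming saturation.

saturation; I_C ≈ 3.5 mA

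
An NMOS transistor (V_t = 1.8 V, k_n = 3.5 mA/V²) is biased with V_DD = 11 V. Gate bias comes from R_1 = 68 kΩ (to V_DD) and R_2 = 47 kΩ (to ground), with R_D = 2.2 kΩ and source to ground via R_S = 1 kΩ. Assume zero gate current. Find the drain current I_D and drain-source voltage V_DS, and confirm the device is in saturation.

V_G = V_DD·R_2/(R_1+R_2) = 11×47/115 = 4.5 V.
Assume saturation: I_D = (k_n/2)(V_GS − V_t)² with V_GS = V_G − I_D·R_S = 4.5 − 1·I_D.
Substituting gives 1.75·I_D² − 10.4·I_D + 12.7 = 0, with roots I_D = 1.71 or 4.25 mA.
The root I_D = 4.25 mA gives V_GS = 0.241 V ≤ V_t, so take I_D = 1.71 mA.
Then V_GS = 2.79 V and V_DS = V_DD − I_D(R_D+R_S) = 11 − 1.71×3.2 = 5.54 V.
Saturation requires V_DS ≥ V_GS − V_t = 0.988 V; 5.54 ≥ 0.988 ✓.

I_D ≈ 1.7 mA, V_DS ≈ 5.5 V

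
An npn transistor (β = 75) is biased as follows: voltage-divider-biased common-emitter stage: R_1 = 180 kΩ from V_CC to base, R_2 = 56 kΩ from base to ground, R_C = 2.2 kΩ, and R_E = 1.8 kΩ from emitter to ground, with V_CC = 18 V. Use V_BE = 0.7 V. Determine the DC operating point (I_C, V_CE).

Thevenize the base divider: V_Th = V_CC·R_2/(R_1+R_2) = 18×56/236 = 4.27 V, R_Th = R_1‖R_2 = 42.7 kΩ.
Base-emitter loop: V_Th = I_B·R_Th + V_BE + (β+1)I_B·R_E, so I_B = (4.27 − 0.7) / (42.7 + 76×1.8) = 0.0199 mA.
I_C = β·I_B = 75×0.0199 = 1.49 mA, and I_E = (β+1)I_B = 1.51 mA.
V_CE = V_CC − I_C·R_C − I_E·R_E = 18 − 1.49×2.2 − 1.51×1.8 = 12 V.
V_CE = 12 V > 0.2 V confirms active-region operation.

I_C ≈ 1.5 mA, V_CE ≈ 12 V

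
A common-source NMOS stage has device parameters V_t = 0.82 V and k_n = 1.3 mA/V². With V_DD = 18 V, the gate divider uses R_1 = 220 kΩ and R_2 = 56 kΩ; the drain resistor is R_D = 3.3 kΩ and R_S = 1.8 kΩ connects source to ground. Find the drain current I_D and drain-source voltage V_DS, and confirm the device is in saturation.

I_D ≈ 0.91 mA, V_DS ≈ 13 V

V_G = V_DD·R_2/(R_1+R_2) = 18×56/276 = 3.65 V.
Assume saturation: I_D = (k_n/2)(V_GS − V_t)² with V_GS = V_G − I_D·R_S = 3.65 − 1.8·I_D.
Substituting gives 2.11·I_D² − 7.63·I_D + 5.21 = 0, with roots I_D = 0.914 or 2.71 mA.
The root I_D = 2.71 mA gives V_GS = -1.22 V ≤ V_t, so take I_D = 0.914 mA.
Then V_GS = 2.01 V and V_DS = V_DD − I_D(R_D+R_S) = 18 − 0.914×5.1 = 13.3 V.
Saturation requires V_DS ≥ V_GS − V_t = 1.19 V; 13.3 ≥ 1.19 ✓.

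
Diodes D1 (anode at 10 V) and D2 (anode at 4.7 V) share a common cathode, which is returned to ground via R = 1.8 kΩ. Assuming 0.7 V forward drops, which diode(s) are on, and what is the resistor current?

Only D1 conducts; I_R ≈ 5.2 mA

Assume both conduct. Then node N would need to be at both 10−0.7 = 9.3 V and 4.7−0.7 = 4 V, which is impossible.
Assume only D1 conducts: V_N = 10 − 0.7 = 9.3 V, so I_R = 9.3/1.8 = 5.17 mA.
Check D2: its anode-to-cathode voltage is 4.7 − 9.3 = -4.6 V < 0.7 V, so it is off. The assumption is consistent.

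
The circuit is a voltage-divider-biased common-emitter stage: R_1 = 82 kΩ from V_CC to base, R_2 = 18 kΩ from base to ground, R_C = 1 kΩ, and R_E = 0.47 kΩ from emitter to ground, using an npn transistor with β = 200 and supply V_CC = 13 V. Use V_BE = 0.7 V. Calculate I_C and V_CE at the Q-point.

I_C ≈ 3 mA, V_CE ≈ 8.6 V

Thevenize the base divider: V_Th = V_CC·R_2/(R_1+R_2) = 13×18/100 = 2.34 V, R_Th = R_1‖R_2 = 14.8 kΩ.
Base-emitter loop: V_Th = I_B·R_Th + V_BE + (β+1)I_B·R_E, so I_B = (2.34 − 0.7) / (14.8 + 201×0.47) = 0.015 mA.
I_C = β·I_B = 200×0.015 = 3 mA, and I_E = (β+1)I_B = 3.02 mA.
V_CE = V_CC − I_C·R_C − I_E·R_E = 13 − 3×1 − 3.02×0.47 = 8.58 V.
V_CE = 8.58 V > 0.2 V confirms active-region operation.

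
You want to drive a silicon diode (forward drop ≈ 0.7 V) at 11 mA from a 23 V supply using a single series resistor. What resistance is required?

R ≈ 2 kΩ

The resistor drops V_S − V_D = 23 − 0.7 = 22.3 V at 11 mA.
R = 22.3 V / 11 mA = 2.03 kΩ.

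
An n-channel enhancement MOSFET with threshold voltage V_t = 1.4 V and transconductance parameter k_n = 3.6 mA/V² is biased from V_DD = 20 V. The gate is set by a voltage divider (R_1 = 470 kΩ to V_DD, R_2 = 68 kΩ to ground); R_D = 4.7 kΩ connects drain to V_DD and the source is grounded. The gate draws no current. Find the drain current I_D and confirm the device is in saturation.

I_D ≈ 2.3 mA

V_G = V_DD·R_2/(R_1+R_2) = 20×68/538 = 2.53 V. With the source grounded, V_GS = V_G = 2.53 V.
Assume saturation: I_D = (k_n/2)(V_GS − V_t)² = (3.6/2)×(2.53 − 1.4)² = 1.8×1.13² = 2.29 mA.
V_DS = V_DD − I_D·R_D = 20 − 2.29×4.7 = 9.24 V.
Saturation requires V_DS ≥ V_GS − V_t = 1.13 V; 9.24 ≥ 1.13 ✓.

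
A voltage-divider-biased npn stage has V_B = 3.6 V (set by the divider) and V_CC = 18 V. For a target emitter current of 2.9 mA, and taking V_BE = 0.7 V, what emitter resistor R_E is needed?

V_E = V_B − V_BE = 3.6 − 0.7 = 2.9 V.
R_E = V_E / I_E = 2.9 / 2.9 = 1 kΩ.

R_E ≈ 1 kΩ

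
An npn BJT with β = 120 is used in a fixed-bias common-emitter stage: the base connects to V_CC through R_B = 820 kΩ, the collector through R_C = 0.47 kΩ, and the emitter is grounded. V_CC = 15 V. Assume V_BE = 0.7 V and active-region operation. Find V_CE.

V_CE ≈ 14 V

Base loop: V_CC = I_B·R_B + V_BE, so I_B = (15 − 0.7)/820 kΩ = 0.0174 mA.
In the active region I_C = β·I_B = 120 × 0.0174 = 2.09 mA.
Collector loop: V_CE = V_CC − I_C·R_C = 15 − 2.09×0.47 = 14 V.
Since V_CE = 14 V > V_CE(sat) ≈ 0.2 V, the transistor is in the active region as assumed.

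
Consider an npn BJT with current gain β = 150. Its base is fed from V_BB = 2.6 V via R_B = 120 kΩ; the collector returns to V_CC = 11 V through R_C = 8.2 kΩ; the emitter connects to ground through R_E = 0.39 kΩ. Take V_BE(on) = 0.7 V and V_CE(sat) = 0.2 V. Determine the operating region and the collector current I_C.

saturation; I_C ≈ 1.3 mA

Assume active: I_B = (2.6 − 0.7)/(120 + 151×0.39) = 0.0106 mA, I_C = β·I_B = 1.59 mA.
Then V_CE = 11 − 1.59×8.2 − 1.6×0.39 = -2.69 V < 0.2 V — the active assumption fails.
Re-solve with V_CE = 0.2 V. KCL at the emitter: V_E/R_E = (V_BB−0.7−V_E)/R_B + (V_CC−0.2−V_E)/R_C, giving V_E = 0.495 V.
I_C = (V_CC − 0.2 − V_E)/R_C = (10.8 − 0.495)/8.2 = 1.26 mA.
Check: I_B = (1.9 − 0.495)/120 = 0.0117 mA, and β·I_B = 1.76 mA > I_C, confirming saturation.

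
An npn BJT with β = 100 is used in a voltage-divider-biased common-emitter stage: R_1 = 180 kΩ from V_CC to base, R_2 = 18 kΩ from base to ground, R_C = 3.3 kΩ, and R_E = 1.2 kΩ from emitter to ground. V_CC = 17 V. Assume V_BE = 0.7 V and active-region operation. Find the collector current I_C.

I_C ≈ 0.61 mA

Thevenize the base divider: V_Th = V_CC·R_2/(R_1+R_2) = 17×18/198 = 1.55 V, R_Th = R_1‖R_2 = 16.4 kΩ.
Base-emitter loop: V_Th = I_B·R_Th + V_BE + (β+1)I_B·R_E, so I_B = (1.55 − 0.7) / (16.4 + 101×1.2) = 0.00615 mA.
I_C = β·I_B = 100×0.00615 = 0.615 mA, and I_E = (β+1)I_B = 0.621 mA.
V_CE = V_CC − I_C·R_C − I_E·R_E = 17 − 0.615×3.3 − 0.621×1.2 = 14.2 V.
V_CE = 14.2 V > 0.2 V confirms active-region operation.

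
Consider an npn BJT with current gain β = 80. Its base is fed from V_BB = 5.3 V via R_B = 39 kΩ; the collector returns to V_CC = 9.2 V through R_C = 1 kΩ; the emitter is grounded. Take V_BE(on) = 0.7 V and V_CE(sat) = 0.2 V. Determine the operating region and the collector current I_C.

Assume active: I_B = (5.3 − 0.7)/39 = 0.118 mA, giving I_C = β·I_B = 9.44 mA.
But then V_CE = 9.2 − 9.44×1 = -0.236 V < V_CE(sat) = 0.2 V — impossible in the active region.
So the transistor is saturated. With V_CE = 0.2 V, I_C = (V_CC − 0.2)/R_C = 9/1 = 9 mA.
Check: β·I_B = 9.44 mA > I_C = 9 mA, confirming saturation.

saturation; I_C ≈ 9 mA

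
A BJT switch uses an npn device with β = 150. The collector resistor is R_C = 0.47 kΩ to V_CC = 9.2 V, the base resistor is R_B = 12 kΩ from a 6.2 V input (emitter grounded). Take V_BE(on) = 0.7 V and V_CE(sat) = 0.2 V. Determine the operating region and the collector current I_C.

Assume active: I_B = (6.2 − 0.7)/12 = 0.458 mA, giving I_C = β·I_B = 68.8 mA.
But then V_CE = 9.2 − 68.8×0.47 = -23.1 V < V_CE(sat) = 0.2 V — impossible in the active region.
So the transistor is saturated. With V_CE = 0.2 V, I_C = (V_CC − 0.2)/R_C = 9/0.47 = 19.1 mA.
Check: β·I_B = 68.8 mA > I_C = 19.1 mA, confirming saturation.

saturation; I_C ≈ 19 mA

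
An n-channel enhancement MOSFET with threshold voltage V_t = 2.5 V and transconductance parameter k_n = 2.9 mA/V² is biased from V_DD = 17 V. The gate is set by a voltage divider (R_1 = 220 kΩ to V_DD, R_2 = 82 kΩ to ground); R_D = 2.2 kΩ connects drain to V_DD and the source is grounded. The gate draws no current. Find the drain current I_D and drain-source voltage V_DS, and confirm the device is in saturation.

I_D ≈ 6.5 mA, V_DS ≈ 2.7 V

V_G = V_DD·R_2/(R_1+R_2) = 17×82/302 = 4.62 V. With the source grounded, V_GS = V_G = 4.62 V.
Assume saturation: I_D = (k_n/2)(V_GS − V_t)² = (2.9/2)×(4.62 − 2.5)² = 1.45×2.12² = 6.49 mA.
V_DS = V_DD − I_D·R_D = 17 − 6.49×2.2 = 2.72 V.
Saturation requires V_DS ≥ V_GS − V_t = 2.12 V; 2.72 ≥ 2.12 ✓.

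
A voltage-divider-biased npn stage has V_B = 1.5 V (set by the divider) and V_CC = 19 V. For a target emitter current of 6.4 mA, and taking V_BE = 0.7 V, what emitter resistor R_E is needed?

V_E = V_B − V_BE = 1.5 − 0.7 = 0.8 V.
R_E = V_E / I_E = 0.8 / 6.4 = 0.125 kΩ.

R_E ≈ 0.12 kΩ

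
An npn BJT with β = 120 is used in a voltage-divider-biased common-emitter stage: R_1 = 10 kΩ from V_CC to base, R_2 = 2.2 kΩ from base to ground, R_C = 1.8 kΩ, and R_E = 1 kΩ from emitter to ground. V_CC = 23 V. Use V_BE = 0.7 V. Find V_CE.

V_CE ≈ 14 V

Thevenize the base divider: V_Th = V_CC·R_2/(R_1+R_2) = 23×2.2/12.2 = 4.15 V, R_Th = R_1‖R_2 = 1.8 kΩ.
Base-emitter loop: V_Th = I_B·R_Th + V_BE + (β+1)I_B·R_E, so I_B = (4.15 − 0.7) / (1.8 + 121×1) = 0.0281 mA.
I_C = β·I_B = 120×0.0281 = 3.37 mA, and I_E = (β+1)I_B = 3.4 mA.
V_CE = V_CC − I_C·R_C − I_E·R_E = 23 − 3.37×1.8 − 3.4×1 = 13.5 V.
V_CE = 13.5 V > 0.2 V confirms active-region operation.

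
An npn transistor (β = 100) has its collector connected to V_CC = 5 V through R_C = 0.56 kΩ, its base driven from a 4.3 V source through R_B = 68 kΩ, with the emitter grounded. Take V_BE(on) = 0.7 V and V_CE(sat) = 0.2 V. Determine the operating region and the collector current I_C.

active; I_C ≈ 5.3 mA

Assume active. Base-emitter loop: I_B = (V_BB − V_BE)/R_B = (4.3 − 0.7)/68 = 0.0529 mA.
I_C = β·I_B = 100×0.0529 = 5.29 mA.
V_CE = V_CC − I_C·R_C = 5 − 5.29×0.56 = 2.04 V > V_CE(sat), so the active-region assumption holds.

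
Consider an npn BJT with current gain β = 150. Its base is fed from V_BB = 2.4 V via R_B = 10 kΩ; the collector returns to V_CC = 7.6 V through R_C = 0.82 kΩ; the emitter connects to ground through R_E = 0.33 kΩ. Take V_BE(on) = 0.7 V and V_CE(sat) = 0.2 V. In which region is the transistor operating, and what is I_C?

active; I_C ≈ 4.3 mA

Assume active. Base-emitter loop: I_B = (V_BB − V_BE)/(R_B + (β+1)R_E) = (2.4 − 0.7)/(10 + 151×0.33) = 0.0284 mA.
I_C = β·I_B = 150×0.0284 = 4.26 mA.
V_CE = V_CC − I_C·R_C − I_E·R_E = 7.6 − 4.26×0.82 − 4.29×0.33 = 2.69 V > V_CE(sat), so the active-region assumption holds.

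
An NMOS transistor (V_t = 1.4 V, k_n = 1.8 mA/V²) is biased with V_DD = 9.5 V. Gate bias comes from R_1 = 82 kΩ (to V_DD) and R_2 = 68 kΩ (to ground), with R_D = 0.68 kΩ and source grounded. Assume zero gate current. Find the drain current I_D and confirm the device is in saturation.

I_D ≈ 7.6 mA

V_G = V_DD·R_2/(R_1+R_2) = 9.5×68/150 = 4.31 V. With the source grounded, V_GS = V_G = 4.31 V.
Assume saturation: I_D = (k_n/2)(V_GS − V_t)² = (1.8/2)×(4.31 − 1.4)² = 0.9×2.91² = 7.6 mA.
V_DS = V_DD − I_D·R_D = 9.5 − 7.6×0.68 = 4.33 V.
Saturation requires V_DS ≥ V_GS − V_t = 2.91 V; 4.33 ≥ 2.91 ✓.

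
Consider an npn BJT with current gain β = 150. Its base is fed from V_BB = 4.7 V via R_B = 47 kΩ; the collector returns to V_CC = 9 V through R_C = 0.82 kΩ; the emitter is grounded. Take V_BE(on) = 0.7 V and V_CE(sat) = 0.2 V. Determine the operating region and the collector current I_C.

saturation; I_C ≈ 11 mA

Assume active: I_B = (4.7 − 0.7)/47 = 0.0851 mA, giving I_C = β·I_B = 12.8 mA.
But then V_CE = 9 − 12.8×0.82 = -1.47 V < V_CE(sat) = 0.2 V — impossible in the active region.
So the transistor is saturated. With V_CE = 0.2 V, I_C = (V_CC − 0.2)/R_C = 8.8/0.82 = 10.7 mA.
Check: β·I_B = 12.8 mA > I_C = 10.7 mA, confirming saturation.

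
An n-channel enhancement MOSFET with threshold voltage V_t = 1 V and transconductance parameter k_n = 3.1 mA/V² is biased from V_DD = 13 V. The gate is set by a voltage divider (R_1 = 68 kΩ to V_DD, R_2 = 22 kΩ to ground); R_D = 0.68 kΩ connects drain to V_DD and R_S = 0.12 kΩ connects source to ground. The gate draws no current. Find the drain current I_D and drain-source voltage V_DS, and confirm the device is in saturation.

I_D ≈ 4.3 mA, V_DS ≈ 9.6 V

V_G = V_DD·R_2/(R_1+R_2) = 13×22/90 = 3.18 V.
Assume saturation: I_D = (k_n/2)(V_GS − V_t)² with V_GS = V_G − I_D·R_S = 3.18 − 0.12·I_D.
Substituting gives 0.0223·I_D² − 1.81·I_D + 7.35 = 0, with roots I_D = 4.29 or 76.8 mA.
The root I_D = 76.8 mA gives V_GS = -6.04 V ≤ V_t, so take I_D = 4.29 mA.
Then V_GS = 2.66 V and V_DS = V_DD − I_D(R_D+R_S) = 13 − 4.29×0.8 = 9.57 V.
Saturation requires V_DS ≥ V_GS − V_t = 1.66 V; 9.57 ≥ 1.66 ✓.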